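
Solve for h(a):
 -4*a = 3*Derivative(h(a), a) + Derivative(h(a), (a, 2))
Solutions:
 h(a) = C1 + C2*exp(-3*a) - 2*a^2/3 + 4*a/9


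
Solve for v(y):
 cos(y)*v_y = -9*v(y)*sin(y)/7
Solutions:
 v(y) = C1*cos(y)^(9/7)


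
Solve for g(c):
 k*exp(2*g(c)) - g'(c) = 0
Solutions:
 g(c) = log(-sqrt(-1/(C1 + c*k))) - log(2)/2
 g(c) = log(-1/(C1 + c*k))/2 - log(2)/2


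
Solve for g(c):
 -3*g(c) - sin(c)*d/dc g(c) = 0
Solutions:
 g(c) = C1*(cos(c) + 1)^(3/2)/(cos(c) - 1)^(3/2)


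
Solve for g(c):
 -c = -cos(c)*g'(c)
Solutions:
 g(c) = C1 + Integral(c/cos(c), c)


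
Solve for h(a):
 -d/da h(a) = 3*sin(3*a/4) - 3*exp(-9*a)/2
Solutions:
 h(a) = C1 + 4*cos(3*a/4) - exp(-9*a)/6


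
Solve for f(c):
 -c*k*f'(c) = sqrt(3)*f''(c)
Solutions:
 f(c) = Piecewise((-sqrt(2)*3^(1/4)*sqrt(pi)*C1*erf(sqrt(2)*3^(3/4)*c*sqrt(k)/6)/(2*sqrt(k)) - C2, (k > 0) | (k < 0)), (-C1*c - C2, True))


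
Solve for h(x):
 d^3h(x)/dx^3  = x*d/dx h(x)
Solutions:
 h(x) = C1 + Integral(C2*airyai(x) + C3*airybi(x), x)


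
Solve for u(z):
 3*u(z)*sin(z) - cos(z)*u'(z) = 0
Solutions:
 u(z) = C1/cos(z)^3


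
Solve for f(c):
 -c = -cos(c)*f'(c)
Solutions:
 f(c) = C1 + Integral(c/cos(c), c)


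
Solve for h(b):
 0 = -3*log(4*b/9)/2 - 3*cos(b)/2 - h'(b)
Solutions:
 h(b) = C1 - 3*b*log(b)/2 - 3*b*log(2) + 3*b/2 + 3*b*log(3) - 3*sin(b)/2


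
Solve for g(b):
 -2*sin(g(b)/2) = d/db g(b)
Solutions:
 g(b) = -2*acos((-C1 - exp(2*b))/(C1 - exp(2*b))) + 4*pi
 g(b) = 2*acos((-C1 - exp(2*b))/(C1 - exp(2*b)))


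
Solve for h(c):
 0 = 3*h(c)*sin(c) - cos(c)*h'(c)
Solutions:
 h(c) = C1/cos(c)^3


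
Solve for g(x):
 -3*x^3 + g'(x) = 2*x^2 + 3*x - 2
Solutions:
 g(x) = C1 + 3*x^4/4 + 2*x^3/3 + 3*x^2/2 - 2*x


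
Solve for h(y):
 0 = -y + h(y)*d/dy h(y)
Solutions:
 h(y) = -sqrt(C1 + y^2)
 h(y) = sqrt(C1 + y^2)


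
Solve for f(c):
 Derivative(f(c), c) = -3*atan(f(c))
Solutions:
 Integral(1/atan(_y), (_y, f(c))) = C1 - 3*c


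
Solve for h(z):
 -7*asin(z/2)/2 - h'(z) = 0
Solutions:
 h(z) = C1 - 7*z*asin(z/2)/2 - 7*sqrt(4 - z^2)/2


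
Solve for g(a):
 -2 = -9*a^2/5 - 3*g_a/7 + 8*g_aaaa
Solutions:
 g(a) = C1 + C4*exp(3^(1/3)*7^(2/3)*a/14) - 7*a^3/5 + 14*a/3 + (C2*sin(3^(5/6)*7^(2/3)*a/28) + C3*cos(3^(5/6)*7^(2/3)*a/28))*exp(-3^(1/3)*7^(2/3)*a/28)


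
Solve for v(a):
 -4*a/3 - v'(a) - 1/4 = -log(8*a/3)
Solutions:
 v(a) = C1 - 2*a^2/3 + a*log(a) - 5*a/4 + a*log(8/3)


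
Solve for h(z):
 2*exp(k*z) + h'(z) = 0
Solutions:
 h(z) = C1 - 2*exp(k*z)/k


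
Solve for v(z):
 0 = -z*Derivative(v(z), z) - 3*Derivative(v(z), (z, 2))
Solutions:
 v(z) = C1 + C2*erf(sqrt(6)*z/6)


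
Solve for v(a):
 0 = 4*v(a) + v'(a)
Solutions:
 v(a) = C1*exp(-4*a)


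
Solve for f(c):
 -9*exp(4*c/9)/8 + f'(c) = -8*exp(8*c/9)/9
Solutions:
 f(c) = C1 + 81*exp(4*c/9)/32 - exp(c)^(8/9)


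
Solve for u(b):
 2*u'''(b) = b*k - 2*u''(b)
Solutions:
 u(b) = C1 + C2*b + C3*exp(-b) + b^3*k/12 - b^2*k/4


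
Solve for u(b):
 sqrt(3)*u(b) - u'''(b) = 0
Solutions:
 u(b) = C3*exp(3^(1/6)*b) + (C1*sin(3^(2/3)*b/2) + C2*cos(3^(2/3)*b/2))*exp(-3^(1/6)*b/2)


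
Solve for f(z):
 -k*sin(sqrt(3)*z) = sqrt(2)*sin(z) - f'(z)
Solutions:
 f(z) = C1 - sqrt(3)*k*cos(sqrt(3)*z)/3 - sqrt(2)*cos(z)


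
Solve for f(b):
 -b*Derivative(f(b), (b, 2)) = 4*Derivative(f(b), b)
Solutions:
 f(b) = C1 + C2/b^3


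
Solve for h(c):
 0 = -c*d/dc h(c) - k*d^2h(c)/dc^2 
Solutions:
 h(c) = C1 + C2*sqrt(k)*erf(sqrt(2)*c*sqrt(1/k)/2)


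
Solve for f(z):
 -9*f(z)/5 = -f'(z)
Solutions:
 f(z) = C1*exp(9*z/5)


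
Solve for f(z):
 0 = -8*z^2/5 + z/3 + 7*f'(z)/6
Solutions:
 f(z) = C1 + 16*z^3/35 - z^2/7


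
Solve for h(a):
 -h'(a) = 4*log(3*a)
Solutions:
 h(a) = C1 - 4*a*log(a) - a*log(81) + 4*a


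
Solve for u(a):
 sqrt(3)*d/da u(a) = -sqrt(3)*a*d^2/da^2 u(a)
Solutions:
 u(a) = C1 + C2*log(a)


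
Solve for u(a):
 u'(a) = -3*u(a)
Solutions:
 u(a) = C1*exp(-3*a)


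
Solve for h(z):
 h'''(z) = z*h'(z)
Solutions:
 h(z) = C1 + Integral(C2*airyai(z) + C3*airybi(z), z)


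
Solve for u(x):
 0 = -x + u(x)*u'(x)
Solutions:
 u(x) = -sqrt(C1 + x^2)
 u(x) = sqrt(C1 + x^2)


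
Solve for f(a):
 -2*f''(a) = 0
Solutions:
 f(a) = C1 + C2*a


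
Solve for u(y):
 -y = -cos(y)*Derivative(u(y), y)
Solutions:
 u(y) = C1 + Integral(y/cos(y), y)


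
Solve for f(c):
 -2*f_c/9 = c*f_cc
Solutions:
 f(c) = C1 + C2*c^(7/9)


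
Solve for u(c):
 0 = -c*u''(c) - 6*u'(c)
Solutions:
 u(c) = C1 + C2/c^5


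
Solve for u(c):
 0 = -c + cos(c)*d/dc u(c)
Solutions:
 u(c) = C1 + Integral(c/cos(c), c)


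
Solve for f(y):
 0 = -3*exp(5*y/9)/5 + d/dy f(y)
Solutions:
 f(y) = C1 + 27*exp(5*y/9)/25


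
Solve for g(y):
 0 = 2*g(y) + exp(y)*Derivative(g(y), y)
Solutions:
 g(y) = C1*exp(2*exp(-y))


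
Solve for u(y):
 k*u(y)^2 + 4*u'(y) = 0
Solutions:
 u(y) = 4/(C1 + k*y)


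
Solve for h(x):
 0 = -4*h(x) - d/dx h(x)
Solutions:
 h(x) = C1*exp(-4*x)


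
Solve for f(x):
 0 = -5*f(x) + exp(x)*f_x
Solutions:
 f(x) = C1*exp(-5*exp(-x))


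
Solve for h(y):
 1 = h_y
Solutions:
 h(y) = C1 + y


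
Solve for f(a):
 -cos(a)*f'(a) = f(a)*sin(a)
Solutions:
 f(a) = C1*cos(a)


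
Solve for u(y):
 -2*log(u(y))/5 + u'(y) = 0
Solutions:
 li(u(y)) = C1 + 2*y/5


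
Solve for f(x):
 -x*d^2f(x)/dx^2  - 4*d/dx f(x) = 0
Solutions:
 f(x) = C1 + C2/x^3


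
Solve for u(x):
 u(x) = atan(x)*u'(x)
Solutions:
 u(x) = C1*exp(Integral(1/atan(x), x))


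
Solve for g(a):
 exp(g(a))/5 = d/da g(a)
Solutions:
 g(a) = log(-1/(C1 + a)) + log(5)


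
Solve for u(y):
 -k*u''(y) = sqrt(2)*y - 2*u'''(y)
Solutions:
 u(y) = C1 + C2*y + C3*exp(k*y/2) - sqrt(2)*y^3/(6*k) - sqrt(2)*y^2/k^2


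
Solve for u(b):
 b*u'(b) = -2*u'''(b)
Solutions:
 u(b) = C1 + Integral(C2*airyai(-2^(2/3)*b/2) + C3*airybi(-2^(2/3)*b/2), b)


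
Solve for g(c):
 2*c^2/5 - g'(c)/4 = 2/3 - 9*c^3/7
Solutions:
 g(c) = C1 + 9*c^4/7 + 8*c^3/15 - 8*c/3


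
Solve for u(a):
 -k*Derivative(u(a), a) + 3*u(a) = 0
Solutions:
 u(a) = C1*exp(3*a/k)


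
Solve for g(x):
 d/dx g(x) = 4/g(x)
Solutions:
 g(x) = -sqrt(C1 + 8*x)
 g(x) = sqrt(C1 + 8*x)


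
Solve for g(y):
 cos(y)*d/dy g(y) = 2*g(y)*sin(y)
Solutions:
 g(y) = C1/cos(y)^2


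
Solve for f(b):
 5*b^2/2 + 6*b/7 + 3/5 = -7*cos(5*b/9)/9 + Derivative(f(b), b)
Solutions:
 f(b) = C1 + 5*b^3/6 + 3*b^2/7 + 3*b/5 + 7*sin(5*b/9)/5


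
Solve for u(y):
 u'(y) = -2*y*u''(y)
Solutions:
 u(y) = C1 + C2*sqrt(y)


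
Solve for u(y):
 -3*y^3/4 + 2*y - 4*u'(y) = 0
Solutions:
 u(y) = C1 - 3*y^4/64 + y^2/4


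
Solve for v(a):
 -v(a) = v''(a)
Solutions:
 v(a) = C1*sin(a) + C2*cos(a)


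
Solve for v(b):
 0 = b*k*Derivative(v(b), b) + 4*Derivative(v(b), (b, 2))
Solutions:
 v(b) = Piecewise((-sqrt(2)*sqrt(pi)*C1*erf(sqrt(2)*b*sqrt(k)/4)/sqrt(k) - C2, (k > 0) | (k < 0)), (-C1*b - C2, True))


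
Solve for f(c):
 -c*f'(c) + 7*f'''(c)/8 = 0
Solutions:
 f(c) = C1 + Integral(C2*airyai(2*7^(2/3)*c/7) + C3*airybi(2*7^(2/3)*c/7), c)


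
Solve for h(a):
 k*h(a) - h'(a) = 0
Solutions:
 h(a) = C1*exp(a*k)


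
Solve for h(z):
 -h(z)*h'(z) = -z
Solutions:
 h(z) = -sqrt(C1 + z^2)
 h(z) = sqrt(C1 + z^2)


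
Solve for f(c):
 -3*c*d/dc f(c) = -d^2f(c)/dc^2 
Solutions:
 f(c) = C1 + C2*erfi(sqrt(6)*c/2)


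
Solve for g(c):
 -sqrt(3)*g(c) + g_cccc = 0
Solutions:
 g(c) = C1*exp(-3^(1/8)*c) + C2*exp(3^(1/8)*c) + C3*sin(3^(1/8)*c) + C4*cos(3^(1/8)*c)


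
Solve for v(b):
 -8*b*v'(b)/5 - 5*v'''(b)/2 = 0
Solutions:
 v(b) = C1 + Integral(C2*airyai(-2*10^(1/3)*b/5) + C3*airybi(-2*10^(1/3)*b/5), b)


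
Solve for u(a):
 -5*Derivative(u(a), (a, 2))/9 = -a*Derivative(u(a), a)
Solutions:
 u(a) = C1 + C2*erfi(3*sqrt(10)*a/10)


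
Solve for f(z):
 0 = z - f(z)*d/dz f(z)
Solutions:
 f(z) = -sqrt(C1 + z^2)
 f(z) = sqrt(C1 + z^2)


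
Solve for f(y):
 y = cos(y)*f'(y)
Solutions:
 f(y) = C1 + Integral(y/cos(y), y)


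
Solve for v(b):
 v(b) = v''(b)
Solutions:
 v(b) = C1*exp(-b) + C2*exp(b)


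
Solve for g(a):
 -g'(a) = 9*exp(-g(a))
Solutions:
 g(a) = log(C1 - 9*a)


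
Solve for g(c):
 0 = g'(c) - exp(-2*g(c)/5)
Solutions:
 g(c) = 5*log(-sqrt(C1 + c)) - 5*log(5) + 5*log(10)/2
 g(c) = 5*log(C1 + c)/2 - 5*log(5) + 5*log(10)/2


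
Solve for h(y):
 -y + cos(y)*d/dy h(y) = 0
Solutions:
 h(y) = C1 + Integral(y/cos(y), y)


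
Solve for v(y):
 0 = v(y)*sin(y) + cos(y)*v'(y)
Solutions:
 v(y) = C1*cos(y)


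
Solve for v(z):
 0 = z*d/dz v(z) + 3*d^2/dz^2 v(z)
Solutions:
 v(z) = C1 + C2*erf(sqrt(6)*z/6)


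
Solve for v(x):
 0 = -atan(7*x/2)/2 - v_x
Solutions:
 v(x) = C1 - x*atan(7*x/2)/2 + log(49*x^2 + 4)/14


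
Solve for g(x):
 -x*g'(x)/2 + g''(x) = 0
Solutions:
 g(x) = C1 + C2*erfi(x/2)


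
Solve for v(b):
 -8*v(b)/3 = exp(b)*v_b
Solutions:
 v(b) = C1*exp(8*exp(-b)/3)


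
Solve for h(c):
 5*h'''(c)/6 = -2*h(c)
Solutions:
 h(c) = C3*exp(c*(-12^(1/3)*5^(2/3) + 3*10^(2/3)*3^(1/3))/20)*sin(10^(2/3)*3^(5/6)*c/10) + C4*exp(c*(-12^(1/3)*5^(2/3) + 3*10^(2/3)*3^(1/3))/20)*cos(10^(2/3)*3^(5/6)*c/10) + C5*exp(-c*(12^(1/3)*5^(2/3) + 3*10^(2/3)*3^(1/3))/20) + (C1*sin(10^(2/3)*3^(5/6)*c/10) + C2*cos(10^(2/3)*3^(5/6)*c/10))*exp(12^(1/3)*5^(2/3)*c/10)


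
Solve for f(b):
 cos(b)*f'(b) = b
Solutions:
 f(b) = C1 + Integral(b/cos(b), b)


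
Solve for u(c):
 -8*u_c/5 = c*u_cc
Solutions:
 u(c) = C1 + C2/c^(3/5)


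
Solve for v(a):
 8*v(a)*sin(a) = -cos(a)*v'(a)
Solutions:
 v(a) = C1*cos(a)^8


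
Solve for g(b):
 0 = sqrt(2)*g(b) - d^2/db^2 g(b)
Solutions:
 g(b) = C1*exp(-2^(1/4)*b) + C2*exp(2^(1/4)*b)


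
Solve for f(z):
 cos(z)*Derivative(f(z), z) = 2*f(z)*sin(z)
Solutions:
 f(z) = C1/cos(z)^2


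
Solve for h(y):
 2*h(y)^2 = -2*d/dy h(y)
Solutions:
 h(y) = 1/(C1 + y)


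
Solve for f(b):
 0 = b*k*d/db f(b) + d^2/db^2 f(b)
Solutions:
 f(b) = Piecewise((-sqrt(2)*sqrt(pi)*C1*erf(sqrt(2)*b*sqrt(k)/2)/(2*sqrt(k)) - C2, (k > 0) | (k < 0)), (-C1*b - C2, True))


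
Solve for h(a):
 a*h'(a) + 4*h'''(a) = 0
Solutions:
 h(a) = C1 + Integral(C2*airyai(-2^(1/3)*a/2) + C3*airybi(-2^(1/3)*a/2), a)


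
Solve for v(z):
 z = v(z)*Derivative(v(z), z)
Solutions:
 v(z) = -sqrt(C1 + z^2)
 v(z) = sqrt(C1 + z^2)


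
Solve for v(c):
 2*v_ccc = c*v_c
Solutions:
 v(c) = C1 + Integral(C2*airyai(2^(2/3)*c/2) + C3*airybi(2^(2/3)*c/2), c)


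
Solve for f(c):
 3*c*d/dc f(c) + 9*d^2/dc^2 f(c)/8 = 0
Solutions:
 f(c) = C1 + C2*erf(2*sqrt(3)*c/3)


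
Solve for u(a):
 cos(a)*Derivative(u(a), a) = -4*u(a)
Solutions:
 u(a) = C1*(sin(a)^2 - 2*sin(a) + 1)/(sin(a)^2 + 2*sin(a) + 1)


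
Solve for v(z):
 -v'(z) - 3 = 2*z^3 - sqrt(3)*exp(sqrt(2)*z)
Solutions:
 v(z) = C1 - z^4/2 - 3*z + sqrt(6)*exp(sqrt(2)*z)/2


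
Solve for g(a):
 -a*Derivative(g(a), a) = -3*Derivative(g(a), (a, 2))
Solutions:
 g(a) = C1 + C2*erfi(sqrt(6)*a/6)


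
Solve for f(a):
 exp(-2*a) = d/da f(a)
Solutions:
 f(a) = C1 - exp(-2*a)/2


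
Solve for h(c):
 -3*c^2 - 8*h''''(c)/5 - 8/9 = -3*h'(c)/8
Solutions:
 h(c) = C1 + C4*exp(15^(1/3)*c/4) + 8*c^3/3 + 64*c/27 + (C2*sin(3^(5/6)*5^(1/3)*c/8) + C3*cos(3^(5/6)*5^(1/3)*c/8))*exp(-15^(1/3)*c/8)


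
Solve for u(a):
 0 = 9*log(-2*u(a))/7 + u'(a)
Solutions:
 7*Integral(1/(log(-_y) + log(2)), (_y, u(a)))/9 = C1 - a


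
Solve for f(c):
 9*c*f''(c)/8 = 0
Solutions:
 f(c) = C1 + C2*c


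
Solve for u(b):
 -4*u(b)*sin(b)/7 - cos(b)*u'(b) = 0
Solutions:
 u(b) = C1*cos(b)^(4/7)


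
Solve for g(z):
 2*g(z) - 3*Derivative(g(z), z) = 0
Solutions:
 g(z) = C1*exp(2*z/3)


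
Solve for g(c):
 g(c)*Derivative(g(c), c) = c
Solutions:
 g(c) = -sqrt(C1 + c^2)
 g(c) = sqrt(C1 + c^2)


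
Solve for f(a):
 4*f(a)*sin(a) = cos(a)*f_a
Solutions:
 f(a) = C1/cos(a)^4


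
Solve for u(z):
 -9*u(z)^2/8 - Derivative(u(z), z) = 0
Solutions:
 u(z) = 8/(C1 + 9*z)


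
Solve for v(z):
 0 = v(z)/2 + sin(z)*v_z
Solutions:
 v(z) = C1*(cos(z) + 1)^(1/4)/(cos(z) - 1)^(1/4)


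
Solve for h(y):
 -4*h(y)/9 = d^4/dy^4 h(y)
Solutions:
 h(y) = (C1*sin(sqrt(3)*y/3) + C2*cos(sqrt(3)*y/3))*exp(-sqrt(3)*y/3) + (C3*sin(sqrt(3)*y/3) + C4*cos(sqrt(3)*y/3))*exp(sqrt(3)*y/3)


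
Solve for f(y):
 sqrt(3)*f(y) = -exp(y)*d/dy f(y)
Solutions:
 f(y) = C1*exp(sqrt(3)*exp(-y))


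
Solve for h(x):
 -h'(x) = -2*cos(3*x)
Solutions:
 h(x) = C1 + 2*sin(3*x)/3


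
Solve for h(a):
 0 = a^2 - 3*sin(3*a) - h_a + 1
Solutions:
 h(a) = C1 + a^3/3 + a + cos(3*a)


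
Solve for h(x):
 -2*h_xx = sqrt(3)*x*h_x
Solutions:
 h(x) = C1 + C2*erf(3^(1/4)*x/2)


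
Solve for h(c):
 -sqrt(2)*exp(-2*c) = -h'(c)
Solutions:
 h(c) = C1 - sqrt(2)*exp(-2*c)/2


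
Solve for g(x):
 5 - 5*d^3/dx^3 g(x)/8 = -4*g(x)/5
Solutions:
 g(x) = C3*exp(2*2^(2/3)*5^(1/3)*x/5) + (C1*sin(2^(2/3)*sqrt(3)*5^(1/3)*x/5) + C2*cos(2^(2/3)*sqrt(3)*5^(1/3)*x/5))*exp(-2^(2/3)*5^(1/3)*x/5) - 25/4


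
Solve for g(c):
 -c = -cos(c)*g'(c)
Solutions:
 g(c) = C1 + Integral(c/cos(c), c)


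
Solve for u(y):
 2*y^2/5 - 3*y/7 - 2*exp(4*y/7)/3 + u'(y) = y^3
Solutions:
 u(y) = C1 + y^4/4 - 2*y^3/15 + 3*y^2/14 + 7*exp(4*y/7)/6


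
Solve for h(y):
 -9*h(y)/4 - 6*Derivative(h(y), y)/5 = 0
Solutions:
 h(y) = C1*exp(-15*y/8)


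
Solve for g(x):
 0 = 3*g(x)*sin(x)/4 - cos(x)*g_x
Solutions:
 g(x) = C1/cos(x)^(3/4)


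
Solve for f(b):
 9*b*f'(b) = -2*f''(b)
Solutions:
 f(b) = C1 + C2*erf(3*b/2)


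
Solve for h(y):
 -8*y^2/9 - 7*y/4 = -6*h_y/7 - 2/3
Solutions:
 h(y) = C1 + 28*y^3/81 + 49*y^2/48 - 7*y/9


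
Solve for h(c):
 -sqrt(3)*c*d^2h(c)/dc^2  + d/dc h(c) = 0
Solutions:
 h(c) = C1 + C2*c^(sqrt(3)/3 + 1)


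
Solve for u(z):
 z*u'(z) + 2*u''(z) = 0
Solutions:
 u(z) = C1 + C2*erf(z/2)


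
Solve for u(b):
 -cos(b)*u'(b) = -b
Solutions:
 u(b) = C1 + Integral(b/cos(b), b)


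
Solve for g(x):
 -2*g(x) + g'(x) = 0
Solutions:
 g(x) = C1*exp(2*x)


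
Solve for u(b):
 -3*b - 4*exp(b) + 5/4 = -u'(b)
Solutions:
 u(b) = C1 + 3*b^2/2 - 5*b/4 + 4*exp(b)


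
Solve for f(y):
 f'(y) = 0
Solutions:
 f(y) = C1


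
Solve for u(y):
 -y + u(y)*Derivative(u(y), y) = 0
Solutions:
 u(y) = -sqrt(C1 + y^2)
 u(y) = sqrt(C1 + y^2)


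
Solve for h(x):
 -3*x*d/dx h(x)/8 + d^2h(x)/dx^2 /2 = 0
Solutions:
 h(x) = C1 + C2*erfi(sqrt(6)*x/4)


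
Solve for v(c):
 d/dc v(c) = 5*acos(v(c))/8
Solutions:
 Integral(1/acos(_y), (_y, v(c))) = C1 + 5*c/8


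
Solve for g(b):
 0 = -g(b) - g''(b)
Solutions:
 g(b) = C1*sin(b) + C2*cos(b)


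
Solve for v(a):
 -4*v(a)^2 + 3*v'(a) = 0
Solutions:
 v(a) = -3/(C1 + 4*a)


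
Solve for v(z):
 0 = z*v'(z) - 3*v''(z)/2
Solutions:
 v(z) = C1 + C2*erfi(sqrt(3)*z/3)


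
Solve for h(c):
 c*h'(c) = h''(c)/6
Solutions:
 h(c) = C1 + C2*erfi(sqrt(3)*c)


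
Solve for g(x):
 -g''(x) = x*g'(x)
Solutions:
 g(x) = C1 + C2*erf(sqrt(2)*x/2)


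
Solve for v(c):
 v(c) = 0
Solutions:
 v(c) = 0


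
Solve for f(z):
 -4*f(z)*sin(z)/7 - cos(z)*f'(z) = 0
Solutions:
 f(z) = C1*cos(z)^(4/7)


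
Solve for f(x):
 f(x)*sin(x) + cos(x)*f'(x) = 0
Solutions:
 f(x) = C1*cos(x)


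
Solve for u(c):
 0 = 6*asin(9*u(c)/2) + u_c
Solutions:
 Integral(1/asin(9*_y/2), (_y, u(c))) = C1 - 6*c


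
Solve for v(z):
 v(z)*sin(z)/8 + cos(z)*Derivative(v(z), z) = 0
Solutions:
 v(z) = C1*cos(z)^(1/8)


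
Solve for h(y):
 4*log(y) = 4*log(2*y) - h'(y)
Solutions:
 h(y) = C1 + 4*y*log(2)


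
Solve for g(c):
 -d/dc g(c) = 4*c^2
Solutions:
 g(c) = C1 - 4*c^3/3


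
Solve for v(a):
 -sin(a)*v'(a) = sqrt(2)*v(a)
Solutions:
 v(a) = C1*(cos(a) + 1)^(sqrt(2)/2)/(cos(a) - 1)^(sqrt(2)/2)


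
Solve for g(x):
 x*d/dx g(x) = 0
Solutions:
 g(x) = C1


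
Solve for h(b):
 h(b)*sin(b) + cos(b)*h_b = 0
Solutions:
 h(b) = C1*cos(b)


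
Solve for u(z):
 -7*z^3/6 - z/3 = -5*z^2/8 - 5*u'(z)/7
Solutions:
 u(z) = C1 + 49*z^4/120 - 7*z^3/24 + 7*z^2/30


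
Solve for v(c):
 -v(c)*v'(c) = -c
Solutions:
 v(c) = -sqrt(C1 + c^2)
 v(c) = sqrt(C1 + c^2)


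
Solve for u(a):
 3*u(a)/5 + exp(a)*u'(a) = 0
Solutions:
 u(a) = C1*exp(3*exp(-a)/5)


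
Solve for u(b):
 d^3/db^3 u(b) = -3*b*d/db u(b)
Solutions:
 u(b) = C1 + Integral(C2*airyai(-3^(1/3)*b) + C3*airybi(-3^(1/3)*b), b)


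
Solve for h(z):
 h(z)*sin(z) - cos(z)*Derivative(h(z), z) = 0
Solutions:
 h(z) = C1/cos(z)


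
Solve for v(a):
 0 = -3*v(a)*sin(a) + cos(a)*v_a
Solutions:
 v(a) = C1/cos(a)^3


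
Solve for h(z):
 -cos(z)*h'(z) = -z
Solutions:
 h(z) = C1 + Integral(z/cos(z), z)


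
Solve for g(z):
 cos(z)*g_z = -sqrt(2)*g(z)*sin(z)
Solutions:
 g(z) = C1*cos(z)^(sqrt(2))


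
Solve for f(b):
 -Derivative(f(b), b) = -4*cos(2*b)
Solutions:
 f(b) = C1 + 2*sin(2*b)


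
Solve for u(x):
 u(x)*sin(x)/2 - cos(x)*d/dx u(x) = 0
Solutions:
 u(x) = C1/sqrt(cos(x))


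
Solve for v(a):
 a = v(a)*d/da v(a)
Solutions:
 v(a) = -sqrt(C1 + a^2)
 v(a) = sqrt(C1 + a^2)


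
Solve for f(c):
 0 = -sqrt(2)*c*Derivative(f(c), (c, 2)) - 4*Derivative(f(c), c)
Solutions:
 f(c) = C1 + C2*c^(1 - 2*sqrt(2))


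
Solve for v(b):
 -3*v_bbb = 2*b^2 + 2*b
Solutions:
 v(b) = C1 + C2*b + C3*b^2 - b^5/90 - b^4/36


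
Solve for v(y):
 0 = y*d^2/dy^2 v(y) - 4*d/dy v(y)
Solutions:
 v(y) = C1 + C2*y^5


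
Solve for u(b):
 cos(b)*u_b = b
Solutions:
 u(b) = C1 + Integral(b/cos(b), b)


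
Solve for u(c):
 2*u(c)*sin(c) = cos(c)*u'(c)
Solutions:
 u(c) = C1/cos(c)^2


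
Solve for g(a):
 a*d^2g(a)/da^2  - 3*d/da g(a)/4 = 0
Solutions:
 g(a) = C1 + C2*a^(7/4)


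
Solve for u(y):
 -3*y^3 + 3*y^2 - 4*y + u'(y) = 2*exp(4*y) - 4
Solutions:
 u(y) = C1 + 3*y^4/4 - y^3 + 2*y^2 - 4*y + exp(4*y)/2


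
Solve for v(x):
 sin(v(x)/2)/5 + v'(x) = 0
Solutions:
 x/5 + log(cos(v(x)/2) - 1) - log(cos(v(x)/2) + 1) = C1


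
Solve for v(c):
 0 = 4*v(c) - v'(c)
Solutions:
 v(c) = C1*exp(4*c)


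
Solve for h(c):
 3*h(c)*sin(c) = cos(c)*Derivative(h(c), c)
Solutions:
 h(c) = C1/cos(c)^3


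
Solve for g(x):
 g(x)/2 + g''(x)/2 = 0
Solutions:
 g(x) = C1*sin(x) + C2*cos(x)


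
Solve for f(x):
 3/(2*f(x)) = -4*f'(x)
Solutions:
 f(x) = -sqrt(C1 - 3*x)/2
 f(x) = sqrt(C1 - 3*x)/2


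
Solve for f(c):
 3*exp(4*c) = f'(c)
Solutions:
 f(c) = C1 + 3*exp(4*c)/4


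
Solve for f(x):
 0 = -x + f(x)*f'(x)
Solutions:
 f(x) = -sqrt(C1 + x^2)
 f(x) = sqrt(C1 + x^2)


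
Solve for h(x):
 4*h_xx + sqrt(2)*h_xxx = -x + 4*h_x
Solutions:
 h(x) = C1 + C2*exp(sqrt(2)*x*(-1 + sqrt(1 + sqrt(2)))) + C3*exp(-sqrt(2)*x*(1 + sqrt(1 + sqrt(2)))) + x^2/8 + x/4


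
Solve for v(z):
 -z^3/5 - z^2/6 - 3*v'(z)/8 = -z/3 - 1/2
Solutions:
 v(z) = C1 - 2*z^4/15 - 4*z^3/27 + 4*z^2/9 + 4*z/3


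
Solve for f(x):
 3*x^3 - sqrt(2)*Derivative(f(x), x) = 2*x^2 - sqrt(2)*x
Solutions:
 f(x) = C1 + 3*sqrt(2)*x^4/8 - sqrt(2)*x^3/3 + x^2/2


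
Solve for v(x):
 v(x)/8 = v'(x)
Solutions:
 v(x) = C1*exp(x/8)


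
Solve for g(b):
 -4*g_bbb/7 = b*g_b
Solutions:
 g(b) = C1 + Integral(C2*airyai(-14^(1/3)*b/2) + C3*airybi(-14^(1/3)*b/2), b)


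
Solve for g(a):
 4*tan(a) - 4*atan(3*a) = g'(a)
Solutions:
 g(a) = C1 - 4*a*atan(3*a) + 2*log(9*a^2 + 1)/3 - 4*log(cos(a))


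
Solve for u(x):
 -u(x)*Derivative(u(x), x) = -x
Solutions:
 u(x) = -sqrt(C1 + x^2)
 u(x) = sqrt(C1 + x^2)


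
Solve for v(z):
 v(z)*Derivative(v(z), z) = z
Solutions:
 v(z) = -sqrt(C1 + z^2)
 v(z) = sqrt(C1 + z^2)


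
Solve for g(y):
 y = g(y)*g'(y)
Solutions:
 g(y) = -sqrt(C1 + y^2)
 g(y) = sqrt(C1 + y^2)


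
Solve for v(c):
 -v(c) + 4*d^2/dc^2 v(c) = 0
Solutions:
 v(c) = C1*exp(-c/2) + C2*exp(c/2)


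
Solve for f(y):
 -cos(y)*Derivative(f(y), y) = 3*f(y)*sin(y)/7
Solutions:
 f(y) = C1*cos(y)^(3/7)


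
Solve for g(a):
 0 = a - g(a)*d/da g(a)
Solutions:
 g(a) = -sqrt(C1 + a^2)
 g(a) = sqrt(C1 + a^2)


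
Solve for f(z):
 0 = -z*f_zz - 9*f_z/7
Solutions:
 f(z) = C1 + C2/z^(2/7)


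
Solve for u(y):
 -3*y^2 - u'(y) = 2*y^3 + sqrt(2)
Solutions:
 u(y) = C1 - y^4/2 - y^3 - sqrt(2)*y


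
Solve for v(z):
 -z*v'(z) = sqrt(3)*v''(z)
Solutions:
 v(z) = C1 + C2*erf(sqrt(2)*3^(3/4)*z/6)


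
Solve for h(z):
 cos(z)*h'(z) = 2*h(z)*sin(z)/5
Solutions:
 h(z) = C1/cos(z)^(2/5)


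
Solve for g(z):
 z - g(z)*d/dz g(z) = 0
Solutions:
 g(z) = -sqrt(C1 + z^2)
 g(z) = sqrt(C1 + z^2)


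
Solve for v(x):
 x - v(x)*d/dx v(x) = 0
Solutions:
 v(x) = -sqrt(C1 + x^2)
 v(x) = sqrt(C1 + x^2)


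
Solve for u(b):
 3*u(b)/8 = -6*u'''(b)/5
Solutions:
 u(b) = C3*exp(-2^(2/3)*5^(1/3)*b/4) + (C1*sin(2^(2/3)*sqrt(3)*5^(1/3)*b/8) + C2*cos(2^(2/3)*sqrt(3)*5^(1/3)*b/8))*exp(2^(2/3)*5^(1/3)*b/8)


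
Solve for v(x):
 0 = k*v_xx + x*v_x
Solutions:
 v(x) = C1 + C2*sqrt(k)*erf(sqrt(2)*x*sqrt(1/k)/2)


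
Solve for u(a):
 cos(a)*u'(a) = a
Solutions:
 u(a) = C1 + Integral(a/cos(a), a)


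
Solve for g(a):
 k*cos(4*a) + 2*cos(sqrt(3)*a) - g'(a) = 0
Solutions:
 g(a) = C1 + k*sin(4*a)/4 + 2*sqrt(3)*sin(sqrt(3)*a)/3


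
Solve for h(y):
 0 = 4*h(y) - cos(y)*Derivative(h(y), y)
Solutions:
 h(y) = C1*(sin(y)^2 + 2*sin(y) + 1)/(sin(y)^2 - 2*sin(y) + 1)


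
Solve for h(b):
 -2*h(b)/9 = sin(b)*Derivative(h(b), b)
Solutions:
 h(b) = C1*(cos(b) + 1)^(1/9)/(cos(b) - 1)^(1/9)


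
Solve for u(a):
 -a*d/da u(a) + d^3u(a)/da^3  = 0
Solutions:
 u(a) = C1 + Integral(C2*airyai(a) + C3*airybi(a), a)


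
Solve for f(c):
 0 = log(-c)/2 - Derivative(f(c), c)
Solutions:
 f(c) = C1 + c*log(-c)/2 - c/2


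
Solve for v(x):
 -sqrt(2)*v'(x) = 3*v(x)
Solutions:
 v(x) = C1*exp(-3*sqrt(2)*x/2)


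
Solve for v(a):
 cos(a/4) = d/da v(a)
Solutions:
 v(a) = C1 + 4*sin(a/4)


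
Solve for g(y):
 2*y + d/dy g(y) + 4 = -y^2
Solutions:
 g(y) = C1 - y^3/3 - y^2 - 4*y


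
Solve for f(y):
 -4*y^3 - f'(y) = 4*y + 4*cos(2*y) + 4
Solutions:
 f(y) = C1 - y^4 - 2*y^2 - 4*y - 2*sin(2*y)


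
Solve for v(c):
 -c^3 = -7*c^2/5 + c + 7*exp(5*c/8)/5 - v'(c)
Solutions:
 v(c) = C1 + c^4/4 - 7*c^3/15 + c^2/2 + 56*exp(5*c/8)/25


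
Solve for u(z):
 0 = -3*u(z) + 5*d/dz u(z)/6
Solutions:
 u(z) = C1*exp(18*z/5)


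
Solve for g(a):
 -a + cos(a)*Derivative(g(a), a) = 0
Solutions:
 g(a) = C1 + Integral(a/cos(a), a)


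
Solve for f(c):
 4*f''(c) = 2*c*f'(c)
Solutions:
 f(c) = C1 + C2*erfi(c/2)


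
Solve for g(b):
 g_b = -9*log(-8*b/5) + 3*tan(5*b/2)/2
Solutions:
 g(b) = C1 - 9*b*log(-b) - 27*b*log(2) + 9*b + 9*b*log(5) - 3*log(cos(5*b/2))/5


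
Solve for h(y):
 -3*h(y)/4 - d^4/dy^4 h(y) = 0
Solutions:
 h(y) = (C1*sin(3^(1/4)*y/2) + C2*cos(3^(1/4)*y/2))*exp(-3^(1/4)*y/2) + (C3*sin(3^(1/4)*y/2) + C4*cos(3^(1/4)*y/2))*exp(3^(1/4)*y/2)


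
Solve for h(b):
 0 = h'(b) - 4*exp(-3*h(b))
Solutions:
 h(b) = log(C1 + 12*b)/3
 h(b) = log((-3^(1/3) - 3^(5/6)*I)*(C1 + 4*b)^(1/3)/2)
 h(b) = log((-3^(1/3) + 3^(5/6)*I)*(C1 + 4*b)^(1/3)/2)


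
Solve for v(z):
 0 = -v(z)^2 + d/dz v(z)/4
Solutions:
 v(z) = -1/(C1 + 4*z)


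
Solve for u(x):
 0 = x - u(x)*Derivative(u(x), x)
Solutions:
 u(x) = -sqrt(C1 + x^2)
 u(x) = sqrt(C1 + x^2)


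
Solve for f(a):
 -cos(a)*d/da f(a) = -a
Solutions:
 f(a) = C1 + Integral(a/cos(a), a)


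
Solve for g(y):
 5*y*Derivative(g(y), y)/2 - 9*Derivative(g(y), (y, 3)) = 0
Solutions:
 g(y) = C1 + Integral(C2*airyai(60^(1/3)*y/6) + C3*airybi(60^(1/3)*y/6), y)


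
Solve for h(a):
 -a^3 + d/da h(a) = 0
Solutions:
 h(a) = C1 + a^4/4


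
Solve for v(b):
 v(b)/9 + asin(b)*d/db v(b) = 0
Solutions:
 v(b) = C1*exp(-Integral(1/asin(b), b)/9)


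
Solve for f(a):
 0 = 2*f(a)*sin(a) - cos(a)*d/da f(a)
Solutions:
 f(a) = C1/cos(a)^2


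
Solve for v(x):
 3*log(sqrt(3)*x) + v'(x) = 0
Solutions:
 v(x) = C1 - 3*x*log(x) - 3*x*log(3)/2 + 3*x


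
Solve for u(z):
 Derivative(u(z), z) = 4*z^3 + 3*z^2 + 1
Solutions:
 u(z) = C1 + z^4 + z^3 + z


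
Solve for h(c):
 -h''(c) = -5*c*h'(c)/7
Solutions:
 h(c) = C1 + C2*erfi(sqrt(70)*c/14)


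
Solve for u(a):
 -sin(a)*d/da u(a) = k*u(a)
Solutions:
 u(a) = C1*exp(k*(-log(cos(a) - 1) + log(cos(a) + 1))/2)


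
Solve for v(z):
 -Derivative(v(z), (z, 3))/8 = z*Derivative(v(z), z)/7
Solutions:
 v(z) = C1 + Integral(C2*airyai(-2*7^(2/3)*z/7) + C3*airybi(-2*7^(2/3)*z/7), z)


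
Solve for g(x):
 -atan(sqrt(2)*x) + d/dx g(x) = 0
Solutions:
 g(x) = C1 + x*atan(sqrt(2)*x) - sqrt(2)*log(2*x^2 + 1)/4


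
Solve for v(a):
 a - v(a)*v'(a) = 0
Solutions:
 v(a) = -sqrt(C1 + a^2)
 v(a) = sqrt(C1 + a^2)


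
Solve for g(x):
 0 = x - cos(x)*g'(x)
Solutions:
 g(x) = C1 + Integral(x/cos(x), x)


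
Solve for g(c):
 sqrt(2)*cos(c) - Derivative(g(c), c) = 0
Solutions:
 g(c) = C1 + sqrt(2)*sin(c)


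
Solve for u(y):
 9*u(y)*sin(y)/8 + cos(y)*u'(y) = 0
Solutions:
 u(y) = C1*cos(y)^(9/8)


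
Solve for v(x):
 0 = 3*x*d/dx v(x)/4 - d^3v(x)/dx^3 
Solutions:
 v(x) = C1 + Integral(C2*airyai(6^(1/3)*x/2) + C3*airybi(6^(1/3)*x/2), x)


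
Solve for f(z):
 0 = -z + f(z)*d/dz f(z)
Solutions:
 f(z) = -sqrt(C1 + z^2)
 f(z) = sqrt(C1 + z^2)


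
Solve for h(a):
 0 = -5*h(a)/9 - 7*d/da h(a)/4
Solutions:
 h(a) = C1*exp(-20*a/63)


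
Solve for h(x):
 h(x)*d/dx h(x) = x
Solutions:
 h(x) = -sqrt(C1 + x^2)
 h(x) = sqrt(C1 + x^2)


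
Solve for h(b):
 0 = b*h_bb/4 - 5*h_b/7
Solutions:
 h(b) = C1 + C2*b^(27/7)


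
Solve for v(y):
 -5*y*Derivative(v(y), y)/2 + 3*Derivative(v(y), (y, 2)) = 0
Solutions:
 v(y) = C1 + C2*erfi(sqrt(15)*y/6)


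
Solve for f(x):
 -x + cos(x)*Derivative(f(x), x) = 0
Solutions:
 f(x) = C1 + Integral(x/cos(x), x)


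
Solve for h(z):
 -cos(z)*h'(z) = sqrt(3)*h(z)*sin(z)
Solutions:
 h(z) = C1*cos(z)^(sqrt(3))


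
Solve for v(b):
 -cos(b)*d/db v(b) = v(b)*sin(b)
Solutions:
 v(b) = C1*cos(b)


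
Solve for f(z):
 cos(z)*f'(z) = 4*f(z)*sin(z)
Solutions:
 f(z) = C1/cos(z)^4


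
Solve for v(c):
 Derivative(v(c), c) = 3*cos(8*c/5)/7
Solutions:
 v(c) = C1 + 15*sin(8*c/5)/56


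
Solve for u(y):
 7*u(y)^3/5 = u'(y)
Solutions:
 u(y) = -sqrt(10)*sqrt(-1/(C1 + 7*y))/2
 u(y) = sqrt(10)*sqrt(-1/(C1 + 7*y))/2


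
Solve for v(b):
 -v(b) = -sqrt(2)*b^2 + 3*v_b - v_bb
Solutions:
 v(b) = C1*exp(b*(3 - sqrt(13))/2) + C2*exp(b*(3 + sqrt(13))/2) + sqrt(2)*b^2 - 6*sqrt(2)*b + 20*sqrt(2)


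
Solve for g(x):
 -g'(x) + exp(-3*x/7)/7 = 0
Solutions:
 g(x) = C1 - exp(-3*x/7)/3


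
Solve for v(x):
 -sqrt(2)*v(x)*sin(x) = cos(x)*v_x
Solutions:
 v(x) = C1*cos(x)^(sqrt(2))


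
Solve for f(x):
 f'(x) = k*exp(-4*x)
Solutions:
 f(x) = C1 - k*exp(-4*x)/4


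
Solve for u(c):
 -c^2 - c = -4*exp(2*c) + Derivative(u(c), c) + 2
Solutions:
 u(c) = C1 - c^3/3 - c^2/2 - 2*c + 2*exp(2*c)


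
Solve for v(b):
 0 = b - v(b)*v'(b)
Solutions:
 v(b) = -sqrt(C1 + b^2)
 v(b) = sqrt(C1 + b^2)


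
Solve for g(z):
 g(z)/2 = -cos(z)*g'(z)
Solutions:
 g(z) = C1*(sin(z) - 1)^(1/4)/(sin(z) + 1)^(1/4)


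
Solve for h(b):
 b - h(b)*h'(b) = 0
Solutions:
 h(b) = -sqrt(C1 + b^2)
 h(b) = sqrt(C1 + b^2)


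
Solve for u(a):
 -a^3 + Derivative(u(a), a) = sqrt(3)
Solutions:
 u(a) = C1 + a^4/4 + sqrt(3)*a


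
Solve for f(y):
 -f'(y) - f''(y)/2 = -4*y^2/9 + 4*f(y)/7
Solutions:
 f(y) = 7*y^2/9 - 49*y/18 + (C1*sin(sqrt(7)*y/7) + C2*cos(sqrt(7)*y/7))*exp(-y) + 245/72


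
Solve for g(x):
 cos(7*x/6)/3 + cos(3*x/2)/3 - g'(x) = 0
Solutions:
 g(x) = C1 + 2*sin(7*x/6)/7 + 2*sin(3*x/2)/9


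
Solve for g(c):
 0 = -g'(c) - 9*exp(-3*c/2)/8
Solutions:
 g(c) = C1 + 3*exp(-3*c/2)/4


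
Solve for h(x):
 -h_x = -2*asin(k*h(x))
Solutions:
 Integral(1/asin(_y*k), (_y, h(x))) = C1 + 2*x


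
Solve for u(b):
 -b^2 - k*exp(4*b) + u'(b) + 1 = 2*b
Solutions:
 u(b) = C1 + b^3/3 + b^2 - b + k*exp(4*b)/4


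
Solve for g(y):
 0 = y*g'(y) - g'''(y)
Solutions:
 g(y) = C1 + Integral(C2*airyai(y) + C3*airybi(y), y)


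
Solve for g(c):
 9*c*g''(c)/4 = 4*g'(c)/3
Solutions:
 g(c) = C1 + C2*c^(43/27)


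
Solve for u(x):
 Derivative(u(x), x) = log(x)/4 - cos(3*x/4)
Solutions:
 u(x) = C1 + x*log(x)/4 - x/4 - 4*sin(3*x/4)/3


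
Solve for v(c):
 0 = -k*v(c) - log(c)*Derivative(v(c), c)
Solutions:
 v(c) = C1*exp(-k*li(c))


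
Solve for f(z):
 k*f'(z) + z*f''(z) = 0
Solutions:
 f(z) = C1 + z^(1 - re(k))*(C2*sin(log(z)*Abs(im(k))) + C3*cos(log(z)*im(k)))


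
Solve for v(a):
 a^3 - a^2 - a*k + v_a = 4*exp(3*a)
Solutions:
 v(a) = C1 - a^4/4 + a^3/3 + a^2*k/2 + 4*exp(3*a)/3


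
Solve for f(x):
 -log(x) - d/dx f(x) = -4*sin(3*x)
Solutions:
 f(x) = C1 - x*log(x) + x - 4*cos(3*x)/3


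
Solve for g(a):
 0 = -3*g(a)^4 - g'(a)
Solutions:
 g(a) = (-3^(2/3) - 3*3^(1/6)*I)*(1/(C1 + 3*a))^(1/3)/6
 g(a) = (-3^(2/3) + 3*3^(1/6)*I)*(1/(C1 + 3*a))^(1/3)/6
 g(a) = (1/(C1 + 9*a))^(1/3)


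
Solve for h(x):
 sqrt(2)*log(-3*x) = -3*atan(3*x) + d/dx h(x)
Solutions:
 h(x) = C1 + sqrt(2)*x*(log(-x) - 1) + 3*x*atan(3*x) + sqrt(2)*x*log(3) - log(9*x^2 + 1)/2


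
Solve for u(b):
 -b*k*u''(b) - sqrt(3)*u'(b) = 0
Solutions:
 u(b) = C1 + b^(((re(k) - sqrt(3))*re(k) + im(k)^2)/(re(k)^2 + im(k)^2))*(C2*sin(sqrt(3)*log(b)*Abs(im(k))/(re(k)^2 + im(k)^2)) + C3*cos(sqrt(3)*log(b)*im(k)/(re(k)^2 + im(k)^2)))


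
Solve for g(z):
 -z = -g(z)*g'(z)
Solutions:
 g(z) = -sqrt(C1 + z^2)
 g(z) = sqrt(C1 + z^2)


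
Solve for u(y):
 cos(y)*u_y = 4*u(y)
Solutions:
 u(y) = C1*(sin(y)^2 + 2*sin(y) + 1)/(sin(y)^2 - 2*sin(y) + 1)


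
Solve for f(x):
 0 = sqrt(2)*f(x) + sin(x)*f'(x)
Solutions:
 f(x) = C1*(cos(x) + 1)^(sqrt(2)/2)/(cos(x) - 1)^(sqrt(2)/2)


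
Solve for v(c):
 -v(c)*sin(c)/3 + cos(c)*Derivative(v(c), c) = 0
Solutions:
 v(c) = C1/cos(c)^(1/3)


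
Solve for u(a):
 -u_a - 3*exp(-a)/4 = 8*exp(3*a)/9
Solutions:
 u(a) = C1 - 8*exp(3*a)/27 + 3*exp(-a)/4


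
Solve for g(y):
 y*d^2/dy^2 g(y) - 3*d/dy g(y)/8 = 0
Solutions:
 g(y) = C1 + C2*y^(11/8)


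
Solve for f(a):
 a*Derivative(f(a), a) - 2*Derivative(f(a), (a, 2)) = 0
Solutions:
 f(a) = C1 + C2*erfi(a/2)


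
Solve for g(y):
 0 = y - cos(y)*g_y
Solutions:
 g(y) = C1 + Integral(y/cos(y), y)


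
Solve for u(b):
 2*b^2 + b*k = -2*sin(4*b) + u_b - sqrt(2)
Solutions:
 u(b) = C1 + 2*b^3/3 + b^2*k/2 + sqrt(2)*b - cos(4*b)/2


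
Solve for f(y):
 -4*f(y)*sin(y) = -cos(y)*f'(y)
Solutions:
 f(y) = C1/cos(y)^4


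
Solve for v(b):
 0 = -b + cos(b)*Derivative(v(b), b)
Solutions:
 v(b) = C1 + Integral(b/cos(b), b)


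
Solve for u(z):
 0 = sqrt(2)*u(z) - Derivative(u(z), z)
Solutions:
 u(z) = C1*exp(sqrt(2)*z)


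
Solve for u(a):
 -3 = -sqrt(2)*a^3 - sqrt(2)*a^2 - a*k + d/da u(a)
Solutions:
 u(a) = C1 + sqrt(2)*a^4/4 + sqrt(2)*a^3/3 + a^2*k/2 - 3*a


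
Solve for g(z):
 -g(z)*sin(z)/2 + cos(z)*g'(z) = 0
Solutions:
 g(z) = C1/sqrt(cos(z))


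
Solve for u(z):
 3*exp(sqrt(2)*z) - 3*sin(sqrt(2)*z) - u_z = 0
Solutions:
 u(z) = C1 + 3*sqrt(2)*exp(sqrt(2)*z)/2 + 3*sqrt(2)*cos(sqrt(2)*z)/2


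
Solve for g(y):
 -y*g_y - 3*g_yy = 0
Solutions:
 g(y) = C1 + C2*erf(sqrt(6)*y/6)


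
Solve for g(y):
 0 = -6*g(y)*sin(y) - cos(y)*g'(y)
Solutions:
 g(y) = C1*cos(y)^6


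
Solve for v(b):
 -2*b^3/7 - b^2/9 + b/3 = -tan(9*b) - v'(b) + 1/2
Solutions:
 v(b) = C1 + b^4/14 + b^3/27 - b^2/6 + b/2 + log(cos(9*b))/9


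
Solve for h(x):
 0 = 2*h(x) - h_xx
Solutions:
 h(x) = C1*exp(-sqrt(2)*x) + C2*exp(sqrt(2)*x)


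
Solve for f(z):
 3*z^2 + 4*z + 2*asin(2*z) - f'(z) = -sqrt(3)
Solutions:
 f(z) = C1 + z^3 + 2*z^2 + 2*z*asin(2*z) + sqrt(3)*z + sqrt(1 - 4*z^2)


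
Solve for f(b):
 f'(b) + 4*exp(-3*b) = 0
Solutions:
 f(b) = C1 + 4*exp(-3*b)/3


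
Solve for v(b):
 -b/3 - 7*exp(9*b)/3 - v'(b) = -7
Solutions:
 v(b) = C1 - b^2/6 + 7*b - 7*exp(9*b)/27


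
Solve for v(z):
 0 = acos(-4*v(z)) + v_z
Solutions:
 Integral(1/acos(-4*_y), (_y, v(z))) = C1 - z


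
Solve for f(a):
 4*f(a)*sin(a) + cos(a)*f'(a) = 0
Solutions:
 f(a) = C1*cos(a)^4


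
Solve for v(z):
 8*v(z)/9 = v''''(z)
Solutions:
 v(z) = C1*exp(-2^(3/4)*sqrt(3)*z/3) + C2*exp(2^(3/4)*sqrt(3)*z/3) + C3*sin(2^(3/4)*sqrt(3)*z/3) + C4*cos(2^(3/4)*sqrt(3)*z/3)


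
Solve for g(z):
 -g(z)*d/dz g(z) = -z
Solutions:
 g(z) = -sqrt(C1 + z^2)
 g(z) = sqrt(C1 + z^2)


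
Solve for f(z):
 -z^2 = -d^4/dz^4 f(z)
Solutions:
 f(z) = C1 + C2*z + C3*z^2 + C4*z^3 + z^6/360


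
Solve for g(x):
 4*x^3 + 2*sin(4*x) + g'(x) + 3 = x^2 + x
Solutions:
 g(x) = C1 - x^4 + x^3/3 + x^2/2 - 3*x + cos(4*x)/2


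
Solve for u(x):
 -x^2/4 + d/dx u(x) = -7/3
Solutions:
 u(x) = C1 + x^3/12 - 7*x/3


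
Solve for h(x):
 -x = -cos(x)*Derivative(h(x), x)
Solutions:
 h(x) = C1 + Integral(x/cos(x), x)


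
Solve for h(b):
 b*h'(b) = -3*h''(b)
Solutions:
 h(b) = C1 + C2*erf(sqrt(6)*b/6)


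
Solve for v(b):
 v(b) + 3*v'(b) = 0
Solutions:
 v(b) = C1*exp(-b/3)


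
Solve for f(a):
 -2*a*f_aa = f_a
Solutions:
 f(a) = C1 + C2*sqrt(a)


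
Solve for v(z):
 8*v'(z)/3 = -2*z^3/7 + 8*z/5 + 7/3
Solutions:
 v(z) = C1 - 3*z^4/112 + 3*z^2/10 + 7*z/8


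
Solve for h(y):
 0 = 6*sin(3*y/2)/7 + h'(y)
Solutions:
 h(y) = C1 + 4*cos(3*y/2)/7


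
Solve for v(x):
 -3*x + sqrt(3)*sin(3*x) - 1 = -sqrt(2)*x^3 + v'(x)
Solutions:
 v(x) = C1 + sqrt(2)*x^4/4 - 3*x^2/2 - x - sqrt(3)*cos(3*x)/3


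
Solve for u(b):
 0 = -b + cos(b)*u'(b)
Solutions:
 u(b) = C1 + Integral(b/cos(b), b)


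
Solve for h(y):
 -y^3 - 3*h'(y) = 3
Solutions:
 h(y) = C1 - y^4/12 - y


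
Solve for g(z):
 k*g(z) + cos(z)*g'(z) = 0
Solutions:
 g(z) = C1*exp(k*(log(sin(z) - 1) - log(sin(z) + 1))/2)


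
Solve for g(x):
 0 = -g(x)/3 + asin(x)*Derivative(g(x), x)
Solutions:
 g(x) = C1*exp(Integral(1/asin(x), x)/3)


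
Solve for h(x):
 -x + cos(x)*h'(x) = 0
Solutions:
 h(x) = C1 + Integral(x/cos(x), x)


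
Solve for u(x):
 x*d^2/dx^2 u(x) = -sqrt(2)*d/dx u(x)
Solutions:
 u(x) = C1 + C2*x^(1 - sqrt(2))


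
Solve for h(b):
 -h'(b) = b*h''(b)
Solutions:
 h(b) = C1 + C2*log(b)


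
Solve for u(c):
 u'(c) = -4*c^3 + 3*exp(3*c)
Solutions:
 u(c) = C1 - c^4 + exp(3*c)


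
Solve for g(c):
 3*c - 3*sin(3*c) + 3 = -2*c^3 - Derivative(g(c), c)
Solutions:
 g(c) = C1 - c^4/2 - 3*c^2/2 - 3*c - cos(3*c)


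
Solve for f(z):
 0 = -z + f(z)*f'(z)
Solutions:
 f(z) = -sqrt(C1 + z^2)
 f(z) = sqrt(C1 + z^2)


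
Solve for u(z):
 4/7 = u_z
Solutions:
 u(z) = C1 + 4*z/7


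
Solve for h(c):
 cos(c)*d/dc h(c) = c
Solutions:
 h(c) = C1 + Integral(c/cos(c), c)


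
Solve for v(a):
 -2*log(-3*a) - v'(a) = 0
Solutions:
 v(a) = C1 - 2*a*log(-a) + 2*a*(1 - log(3))


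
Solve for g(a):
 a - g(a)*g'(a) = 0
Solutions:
 g(a) = -sqrt(C1 + a^2)
 g(a) = sqrt(C1 + a^2)


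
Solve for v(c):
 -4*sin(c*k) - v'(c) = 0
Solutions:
 v(c) = C1 + 4*cos(c*k)/k


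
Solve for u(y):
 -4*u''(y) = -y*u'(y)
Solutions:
 u(y) = C1 + C2*erfi(sqrt(2)*y/4)


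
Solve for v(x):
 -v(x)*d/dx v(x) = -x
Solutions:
 v(x) = -sqrt(C1 + x^2)
 v(x) = sqrt(C1 + x^2)


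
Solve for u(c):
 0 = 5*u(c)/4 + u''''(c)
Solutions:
 u(c) = (C1*sin(5^(1/4)*c/2) + C2*cos(5^(1/4)*c/2))*exp(-5^(1/4)*c/2) + (C3*sin(5^(1/4)*c/2) + C4*cos(5^(1/4)*c/2))*exp(5^(1/4)*c/2)


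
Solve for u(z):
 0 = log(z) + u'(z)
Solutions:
 u(z) = C1 - z*log(z) + z


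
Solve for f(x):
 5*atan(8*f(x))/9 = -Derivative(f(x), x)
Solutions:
 Integral(1/atan(8*_y), (_y, f(x))) = C1 - 5*x/9


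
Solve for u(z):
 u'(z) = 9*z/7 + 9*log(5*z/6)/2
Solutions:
 u(z) = C1 + 9*z^2/14 + 9*z*log(z)/2 - 9*z*log(6)/2 - 9*z/2 + 9*z*log(5)/2


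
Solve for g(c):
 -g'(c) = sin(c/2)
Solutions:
 g(c) = C1 + 2*cos(c/2)


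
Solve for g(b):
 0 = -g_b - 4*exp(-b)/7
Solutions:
 g(b) = C1 + 4*exp(-b)/7


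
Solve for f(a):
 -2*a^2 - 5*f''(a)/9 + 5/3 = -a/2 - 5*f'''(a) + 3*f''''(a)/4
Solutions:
 f(a) = C1 + C2*a + C3*exp(2*a*(15 - sqrt(210))/9) + C4*exp(2*a*(sqrt(210) + 15)/9) - 3*a^4/10 - 213*a^3/20 - 28119*a^2/100


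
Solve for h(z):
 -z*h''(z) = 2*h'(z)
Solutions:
 h(z) = C1 + C2/z


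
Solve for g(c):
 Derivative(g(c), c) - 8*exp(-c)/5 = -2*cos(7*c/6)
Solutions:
 g(c) = C1 - 12*sin(7*c/6)/7 - 8*exp(-c)/5


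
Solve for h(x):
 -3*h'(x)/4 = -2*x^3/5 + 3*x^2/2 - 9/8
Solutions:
 h(x) = C1 + 2*x^4/15 - 2*x^3/3 + 3*x/2


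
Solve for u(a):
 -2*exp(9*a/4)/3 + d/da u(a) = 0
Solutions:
 u(a) = C1 + 8*exp(9*a/4)/27


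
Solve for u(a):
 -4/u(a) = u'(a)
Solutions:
 u(a) = -sqrt(C1 - 8*a)
 u(a) = sqrt(C1 - 8*a)


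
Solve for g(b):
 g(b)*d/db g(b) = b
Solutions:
 g(b) = -sqrt(C1 + b^2)
 g(b) = sqrt(C1 + b^2)


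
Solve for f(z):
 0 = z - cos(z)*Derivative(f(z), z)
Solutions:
 f(z) = C1 + Integral(z/cos(z), z)


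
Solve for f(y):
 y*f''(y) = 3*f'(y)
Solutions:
 f(y) = C1 + C2*y^4


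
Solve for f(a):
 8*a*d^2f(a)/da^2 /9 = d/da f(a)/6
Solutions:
 f(a) = C1 + C2*a^(19/16)


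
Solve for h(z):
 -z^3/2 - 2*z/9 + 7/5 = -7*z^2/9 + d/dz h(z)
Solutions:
 h(z) = C1 - z^4/8 + 7*z^3/27 - z^2/9 + 7*z/5


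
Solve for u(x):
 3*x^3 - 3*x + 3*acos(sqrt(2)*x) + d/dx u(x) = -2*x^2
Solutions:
 u(x) = C1 - 3*x^4/4 - 2*x^3/3 + 3*x^2/2 - 3*x*acos(sqrt(2)*x) + 3*sqrt(2)*sqrt(1 - 2*x^2)/2


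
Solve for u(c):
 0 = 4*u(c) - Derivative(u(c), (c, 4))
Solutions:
 u(c) = C1*exp(-sqrt(2)*c) + C2*exp(sqrt(2)*c) + C3*sin(sqrt(2)*c) + C4*cos(sqrt(2)*c)


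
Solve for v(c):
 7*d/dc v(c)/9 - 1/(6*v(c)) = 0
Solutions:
 v(c) = -sqrt(C1 + 21*c)/7
 v(c) = sqrt(C1 + 21*c)/7


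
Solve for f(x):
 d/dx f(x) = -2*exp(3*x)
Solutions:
 f(x) = C1 - 2*exp(3*x)/3


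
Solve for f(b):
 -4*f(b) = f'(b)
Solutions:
 f(b) = C1*exp(-4*b)


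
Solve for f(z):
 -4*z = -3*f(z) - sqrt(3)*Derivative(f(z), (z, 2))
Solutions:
 f(z) = C1*sin(3^(1/4)*z) + C2*cos(3^(1/4)*z) + 4*z/3


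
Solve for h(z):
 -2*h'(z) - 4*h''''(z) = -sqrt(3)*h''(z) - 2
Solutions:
 h(z) = C1 + C2*exp(z*(3^(5/6)/(sqrt(36 - sqrt(3)) + 6)^(1/3) + 3^(2/3)*(sqrt(36 - sqrt(3)) + 6)^(1/3))/12)*sin(z*(-3^(1/6)*(sqrt(36 - sqrt(3)) + 6)^(1/3) + 3^(1/3)/(sqrt(36 - sqrt(3)) + 6)^(1/3))/4) + C3*exp(z*(3^(5/6)/(sqrt(36 - sqrt(3)) + 6)^(1/3) + 3^(2/3)*(sqrt(36 - sqrt(3)) + 6)^(1/3))/12)*cos(z*(-3^(1/6)*(sqrt(36 - sqrt(3)) + 6)^(1/3) + 3^(1/3)/(sqrt(36 - sqrt(3)) + 6)^(1/3))/4) + C4*exp(-z*(3^(5/6)/(sqrt(36 - sqrt(3)) + 6)^(1/3) + 3^(2/3)*(sqrt(36 - sqrt(3)) + 6)^(1/3))/6) + z


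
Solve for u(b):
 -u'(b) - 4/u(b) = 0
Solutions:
 u(b) = -sqrt(C1 - 8*b)
 u(b) = sqrt(C1 - 8*b)


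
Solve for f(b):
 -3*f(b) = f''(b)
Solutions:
 f(b) = C1*sin(sqrt(3)*b) + C2*cos(sqrt(3)*b)
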